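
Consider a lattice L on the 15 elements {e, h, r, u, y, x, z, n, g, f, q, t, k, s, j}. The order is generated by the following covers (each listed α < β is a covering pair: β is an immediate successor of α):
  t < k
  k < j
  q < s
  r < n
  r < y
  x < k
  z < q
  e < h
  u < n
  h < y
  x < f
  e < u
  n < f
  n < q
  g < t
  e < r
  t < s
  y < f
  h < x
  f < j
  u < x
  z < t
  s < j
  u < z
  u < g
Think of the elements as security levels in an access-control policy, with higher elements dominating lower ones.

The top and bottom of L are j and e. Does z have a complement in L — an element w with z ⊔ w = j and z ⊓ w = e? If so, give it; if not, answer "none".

Need w with z ∨ w = j and z ∧ w = e.
Checking each element gives: y.

y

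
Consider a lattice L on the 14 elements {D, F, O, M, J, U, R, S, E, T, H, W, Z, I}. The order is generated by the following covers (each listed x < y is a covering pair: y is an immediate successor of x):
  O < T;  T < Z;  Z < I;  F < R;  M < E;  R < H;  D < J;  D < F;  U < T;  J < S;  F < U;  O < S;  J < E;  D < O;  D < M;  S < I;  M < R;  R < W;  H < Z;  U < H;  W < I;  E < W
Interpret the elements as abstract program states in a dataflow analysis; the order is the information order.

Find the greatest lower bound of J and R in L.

Common lower bounds of {J, R}: D.
The greatest among these is D.

D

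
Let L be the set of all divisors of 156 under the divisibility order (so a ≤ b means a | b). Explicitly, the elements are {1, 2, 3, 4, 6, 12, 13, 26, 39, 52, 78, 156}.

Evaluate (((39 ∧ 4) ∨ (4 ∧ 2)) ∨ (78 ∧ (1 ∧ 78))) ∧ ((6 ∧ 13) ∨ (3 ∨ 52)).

2

39 ∧ 4 = 1
4 ∧ 2 = 2
1 ∨ 2 = 2
1 ∧ 78 = 1
78 ∧ 1 = 1
2 ∨ 1 = 2
6 ∧ 13 = 1
3 ∨ 52 = 156
1 ∨ 156 = 156
2 ∧ 156 = 2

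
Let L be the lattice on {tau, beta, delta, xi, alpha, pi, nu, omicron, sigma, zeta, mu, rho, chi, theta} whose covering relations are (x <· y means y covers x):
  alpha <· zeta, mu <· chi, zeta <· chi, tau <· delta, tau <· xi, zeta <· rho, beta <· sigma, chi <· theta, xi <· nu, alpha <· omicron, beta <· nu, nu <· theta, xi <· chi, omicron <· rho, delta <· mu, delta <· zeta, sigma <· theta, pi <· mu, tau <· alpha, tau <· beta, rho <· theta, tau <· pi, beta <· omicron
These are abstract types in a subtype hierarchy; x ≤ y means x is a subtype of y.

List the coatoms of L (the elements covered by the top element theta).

The coatoms are exactly the elements covered by theta: chi, nu, rho, sigma.

chi, nu, rho, sigma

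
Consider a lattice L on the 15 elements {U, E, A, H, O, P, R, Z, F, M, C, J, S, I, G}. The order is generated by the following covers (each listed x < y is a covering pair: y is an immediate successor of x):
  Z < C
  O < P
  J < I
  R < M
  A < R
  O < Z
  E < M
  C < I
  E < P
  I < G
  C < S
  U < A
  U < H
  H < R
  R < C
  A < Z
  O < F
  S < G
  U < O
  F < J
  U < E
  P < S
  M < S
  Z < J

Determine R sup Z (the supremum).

C

Common upper bounds of {R, Z}: C, G, I, S.
The least among these is C.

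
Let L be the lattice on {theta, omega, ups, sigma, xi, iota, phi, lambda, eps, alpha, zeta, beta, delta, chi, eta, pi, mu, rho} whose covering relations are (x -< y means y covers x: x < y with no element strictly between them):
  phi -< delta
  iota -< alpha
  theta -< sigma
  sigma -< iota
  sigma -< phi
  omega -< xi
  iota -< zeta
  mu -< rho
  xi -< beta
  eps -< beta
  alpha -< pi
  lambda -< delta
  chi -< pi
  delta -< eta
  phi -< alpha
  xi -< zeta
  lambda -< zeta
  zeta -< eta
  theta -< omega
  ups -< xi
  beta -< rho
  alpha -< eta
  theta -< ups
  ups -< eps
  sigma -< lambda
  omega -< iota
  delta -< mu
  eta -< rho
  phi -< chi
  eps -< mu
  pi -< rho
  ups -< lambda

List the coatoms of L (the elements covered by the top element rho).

beta, eta, mu, pi

The coatoms are exactly the elements covered by rho: beta, eta, mu, pi.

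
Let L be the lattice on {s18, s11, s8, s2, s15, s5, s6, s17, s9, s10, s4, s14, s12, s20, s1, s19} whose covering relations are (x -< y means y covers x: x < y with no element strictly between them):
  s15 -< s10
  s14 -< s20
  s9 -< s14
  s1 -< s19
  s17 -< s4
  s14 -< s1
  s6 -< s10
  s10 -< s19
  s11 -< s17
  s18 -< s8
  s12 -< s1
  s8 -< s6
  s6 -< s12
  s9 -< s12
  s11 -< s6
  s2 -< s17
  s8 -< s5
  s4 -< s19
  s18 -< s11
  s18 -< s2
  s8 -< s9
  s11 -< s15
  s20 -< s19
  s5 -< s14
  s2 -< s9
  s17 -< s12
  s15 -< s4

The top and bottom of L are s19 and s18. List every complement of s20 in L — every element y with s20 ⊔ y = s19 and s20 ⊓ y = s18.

s11, s15

Need y with s20 ∨ y = s19 and s20 ∧ y = s18.
Checking each element gives: s11, s15.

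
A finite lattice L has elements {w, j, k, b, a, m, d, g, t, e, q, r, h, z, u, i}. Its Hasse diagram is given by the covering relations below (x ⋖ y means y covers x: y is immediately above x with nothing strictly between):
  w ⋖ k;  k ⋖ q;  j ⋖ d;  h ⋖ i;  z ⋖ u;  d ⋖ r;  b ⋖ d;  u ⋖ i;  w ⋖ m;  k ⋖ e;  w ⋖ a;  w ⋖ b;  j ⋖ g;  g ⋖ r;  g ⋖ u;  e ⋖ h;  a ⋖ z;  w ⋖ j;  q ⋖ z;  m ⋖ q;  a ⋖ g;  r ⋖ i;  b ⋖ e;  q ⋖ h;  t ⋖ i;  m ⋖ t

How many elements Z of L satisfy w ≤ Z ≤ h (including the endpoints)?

The interval [w, h] = {b, e, h, k, m, q, w}, which has 7 elements.

7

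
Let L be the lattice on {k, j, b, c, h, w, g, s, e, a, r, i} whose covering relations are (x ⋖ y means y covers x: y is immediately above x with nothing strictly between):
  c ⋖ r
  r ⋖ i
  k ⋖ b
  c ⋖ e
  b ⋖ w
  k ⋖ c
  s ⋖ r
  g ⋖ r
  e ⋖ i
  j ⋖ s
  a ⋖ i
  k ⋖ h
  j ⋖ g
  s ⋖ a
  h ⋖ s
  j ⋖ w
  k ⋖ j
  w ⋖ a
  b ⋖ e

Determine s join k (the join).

Common upper bounds of {s, k}: a, i, r, s.
The least among these is s.

s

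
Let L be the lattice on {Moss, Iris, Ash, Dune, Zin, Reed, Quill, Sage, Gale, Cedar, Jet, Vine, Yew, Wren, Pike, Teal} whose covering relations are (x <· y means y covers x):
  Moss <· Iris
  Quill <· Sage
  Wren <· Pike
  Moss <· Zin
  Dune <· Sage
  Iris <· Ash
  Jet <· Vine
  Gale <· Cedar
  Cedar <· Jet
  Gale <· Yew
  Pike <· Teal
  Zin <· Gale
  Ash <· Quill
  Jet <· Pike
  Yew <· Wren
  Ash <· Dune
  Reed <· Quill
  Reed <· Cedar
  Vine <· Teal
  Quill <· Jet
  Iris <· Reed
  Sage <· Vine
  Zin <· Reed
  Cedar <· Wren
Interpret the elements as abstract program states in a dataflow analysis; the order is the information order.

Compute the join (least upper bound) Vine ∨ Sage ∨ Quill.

Common upper bounds of {Vine, Sage, Quill}: Teal, Vine.
The least among these is Vine.

Vine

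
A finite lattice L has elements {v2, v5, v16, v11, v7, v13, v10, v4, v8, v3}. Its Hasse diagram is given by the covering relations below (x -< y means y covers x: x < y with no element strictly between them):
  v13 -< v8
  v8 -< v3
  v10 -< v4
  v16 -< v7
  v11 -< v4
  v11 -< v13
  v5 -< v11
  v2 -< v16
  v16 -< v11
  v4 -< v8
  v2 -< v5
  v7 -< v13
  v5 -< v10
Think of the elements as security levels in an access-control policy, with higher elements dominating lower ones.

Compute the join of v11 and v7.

v13

Common upper bounds of {v11, v7}: v13, v3, v8.
The least among these is v13.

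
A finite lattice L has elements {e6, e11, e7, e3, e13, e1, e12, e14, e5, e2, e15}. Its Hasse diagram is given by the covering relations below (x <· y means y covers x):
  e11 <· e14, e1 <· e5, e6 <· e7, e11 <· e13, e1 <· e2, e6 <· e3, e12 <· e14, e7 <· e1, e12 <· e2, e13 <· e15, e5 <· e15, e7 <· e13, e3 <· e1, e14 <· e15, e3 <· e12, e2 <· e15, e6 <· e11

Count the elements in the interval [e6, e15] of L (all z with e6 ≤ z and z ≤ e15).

11

The interval [e6, e15] = {e1, e11, e12, e13, e14, e15, e2, e3, e5, e6, e7}, which has 11 elements.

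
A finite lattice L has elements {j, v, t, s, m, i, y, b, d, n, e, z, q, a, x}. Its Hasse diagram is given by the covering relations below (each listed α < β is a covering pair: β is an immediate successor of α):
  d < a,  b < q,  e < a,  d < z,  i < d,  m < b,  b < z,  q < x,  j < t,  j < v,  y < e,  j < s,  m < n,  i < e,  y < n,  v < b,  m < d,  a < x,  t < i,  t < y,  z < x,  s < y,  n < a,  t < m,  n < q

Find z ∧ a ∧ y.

Common lower bounds of {z, a, y}: j, t.
The greatest among these is t.

t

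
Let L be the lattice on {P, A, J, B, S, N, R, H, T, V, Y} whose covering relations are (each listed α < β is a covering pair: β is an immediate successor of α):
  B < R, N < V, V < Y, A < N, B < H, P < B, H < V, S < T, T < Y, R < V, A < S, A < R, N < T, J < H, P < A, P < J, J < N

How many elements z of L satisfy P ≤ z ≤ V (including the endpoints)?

8

The interval [P, V] = {A, B, H, J, N, P, R, V}, which has 8 elements.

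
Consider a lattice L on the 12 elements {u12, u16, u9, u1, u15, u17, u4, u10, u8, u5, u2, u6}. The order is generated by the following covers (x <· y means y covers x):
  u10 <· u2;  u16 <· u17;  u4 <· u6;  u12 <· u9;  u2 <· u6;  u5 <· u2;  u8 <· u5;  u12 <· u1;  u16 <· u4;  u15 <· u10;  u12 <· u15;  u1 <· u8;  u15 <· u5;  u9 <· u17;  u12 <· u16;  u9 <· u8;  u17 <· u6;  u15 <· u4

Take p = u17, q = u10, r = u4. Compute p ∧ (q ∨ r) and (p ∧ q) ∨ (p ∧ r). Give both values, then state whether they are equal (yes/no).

u17; u16; no

q ∨ r = u6, so p ∧ (q ∨ r) = u17 ∧ u6 = u17.
p ∧ q = u12 and p ∧ r = u16, so (p ∧ q) ∨ (p ∧ r) = u12 ∨ u16 = u16.
Equal: no.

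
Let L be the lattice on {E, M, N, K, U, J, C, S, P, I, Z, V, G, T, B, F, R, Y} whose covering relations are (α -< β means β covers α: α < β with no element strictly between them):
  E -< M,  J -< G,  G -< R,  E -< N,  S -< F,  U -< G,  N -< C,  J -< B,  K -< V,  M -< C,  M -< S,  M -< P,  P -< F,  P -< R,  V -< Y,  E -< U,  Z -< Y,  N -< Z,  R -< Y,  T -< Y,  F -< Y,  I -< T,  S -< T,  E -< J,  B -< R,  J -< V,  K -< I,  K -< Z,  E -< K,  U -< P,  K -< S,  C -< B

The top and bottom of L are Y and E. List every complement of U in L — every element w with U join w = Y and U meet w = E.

I, T, V, Z

Need w with U ∨ w = Y and U ∧ w = E.
Checking each element gives: I, T, V, Z.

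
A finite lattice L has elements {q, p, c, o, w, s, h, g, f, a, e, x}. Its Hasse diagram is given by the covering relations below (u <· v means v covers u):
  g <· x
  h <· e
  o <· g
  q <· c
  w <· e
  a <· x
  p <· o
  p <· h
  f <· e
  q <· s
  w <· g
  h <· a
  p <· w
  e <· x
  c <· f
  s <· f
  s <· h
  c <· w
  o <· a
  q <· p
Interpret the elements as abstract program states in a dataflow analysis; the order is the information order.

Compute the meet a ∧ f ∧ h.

s

Common lower bounds of {a, f, h}: q, s.
The greatest among these is s.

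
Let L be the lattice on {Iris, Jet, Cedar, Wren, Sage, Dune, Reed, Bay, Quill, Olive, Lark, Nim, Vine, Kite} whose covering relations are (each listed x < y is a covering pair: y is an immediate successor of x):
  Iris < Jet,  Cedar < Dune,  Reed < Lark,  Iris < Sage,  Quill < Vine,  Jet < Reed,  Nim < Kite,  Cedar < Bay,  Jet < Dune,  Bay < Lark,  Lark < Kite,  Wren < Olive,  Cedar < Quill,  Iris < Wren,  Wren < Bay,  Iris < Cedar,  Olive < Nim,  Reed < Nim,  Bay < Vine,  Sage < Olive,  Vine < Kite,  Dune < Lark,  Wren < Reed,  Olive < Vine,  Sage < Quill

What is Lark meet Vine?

Common lower bounds of {Lark, Vine}: Bay, Cedar, Iris, Wren.
The greatest among these is Bay.

Bay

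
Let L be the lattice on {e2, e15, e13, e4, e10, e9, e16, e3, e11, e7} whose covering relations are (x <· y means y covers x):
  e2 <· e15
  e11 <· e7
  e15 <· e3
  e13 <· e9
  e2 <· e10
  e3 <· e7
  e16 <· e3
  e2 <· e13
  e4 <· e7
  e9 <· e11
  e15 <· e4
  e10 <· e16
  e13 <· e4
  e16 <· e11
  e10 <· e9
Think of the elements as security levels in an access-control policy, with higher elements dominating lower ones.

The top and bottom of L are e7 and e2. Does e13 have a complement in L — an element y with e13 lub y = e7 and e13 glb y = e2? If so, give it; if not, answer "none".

Need y with e13 ∨ y = e7 and e13 ∧ y = e2.
Checking each element gives: e3.

e3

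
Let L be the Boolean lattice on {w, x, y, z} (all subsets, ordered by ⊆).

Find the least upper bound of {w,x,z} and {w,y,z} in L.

Common upper bounds of {{w,x,z}, {w,y,z}}: {w,x,y,z}.
The least among these is {w,x,y,z}.

{w,x,y,z}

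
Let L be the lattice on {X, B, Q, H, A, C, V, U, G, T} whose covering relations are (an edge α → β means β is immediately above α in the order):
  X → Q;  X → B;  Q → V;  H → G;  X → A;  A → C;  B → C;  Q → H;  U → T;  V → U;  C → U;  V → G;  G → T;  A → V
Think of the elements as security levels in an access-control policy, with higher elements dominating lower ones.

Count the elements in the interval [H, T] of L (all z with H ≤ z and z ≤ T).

3

The interval [H, T] = {G, H, T}, which has 3 elements.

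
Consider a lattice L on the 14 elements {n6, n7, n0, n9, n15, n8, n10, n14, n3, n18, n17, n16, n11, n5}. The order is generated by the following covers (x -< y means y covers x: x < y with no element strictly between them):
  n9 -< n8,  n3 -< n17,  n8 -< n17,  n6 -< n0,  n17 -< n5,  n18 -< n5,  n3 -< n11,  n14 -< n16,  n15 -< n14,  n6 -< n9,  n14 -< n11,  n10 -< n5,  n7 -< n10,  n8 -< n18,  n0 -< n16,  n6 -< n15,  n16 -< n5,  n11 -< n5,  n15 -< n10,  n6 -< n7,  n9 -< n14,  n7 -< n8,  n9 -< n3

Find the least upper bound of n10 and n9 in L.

n5

Common upper bounds of {n10, n9}: n5.
The least among these is n5.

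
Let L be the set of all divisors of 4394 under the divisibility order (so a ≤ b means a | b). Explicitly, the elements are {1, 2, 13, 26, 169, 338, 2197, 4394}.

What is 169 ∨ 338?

In the divisibility order, the join is the least common multiple: lcm(169, 338) = 338.

338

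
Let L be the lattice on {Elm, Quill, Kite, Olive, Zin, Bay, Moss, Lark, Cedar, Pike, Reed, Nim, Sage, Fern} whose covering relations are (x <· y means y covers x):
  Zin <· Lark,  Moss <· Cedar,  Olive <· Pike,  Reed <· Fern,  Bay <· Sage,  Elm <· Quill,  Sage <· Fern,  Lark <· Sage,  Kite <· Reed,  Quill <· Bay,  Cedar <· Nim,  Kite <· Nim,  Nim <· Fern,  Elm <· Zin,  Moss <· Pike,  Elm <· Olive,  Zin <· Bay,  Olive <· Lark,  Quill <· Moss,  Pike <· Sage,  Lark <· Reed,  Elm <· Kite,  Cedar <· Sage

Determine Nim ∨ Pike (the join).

Fern

Common upper bounds of {Nim, Pike}: Fern.
The least among these is Fern.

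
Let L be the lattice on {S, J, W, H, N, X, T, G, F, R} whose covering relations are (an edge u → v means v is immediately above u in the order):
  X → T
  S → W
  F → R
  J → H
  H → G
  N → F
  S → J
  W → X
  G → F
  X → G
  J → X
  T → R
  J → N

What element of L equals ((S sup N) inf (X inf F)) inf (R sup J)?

J

S ∨ N = N
X ∧ F = X
N ∧ X = J
R ∨ J = R
J ∧ R = J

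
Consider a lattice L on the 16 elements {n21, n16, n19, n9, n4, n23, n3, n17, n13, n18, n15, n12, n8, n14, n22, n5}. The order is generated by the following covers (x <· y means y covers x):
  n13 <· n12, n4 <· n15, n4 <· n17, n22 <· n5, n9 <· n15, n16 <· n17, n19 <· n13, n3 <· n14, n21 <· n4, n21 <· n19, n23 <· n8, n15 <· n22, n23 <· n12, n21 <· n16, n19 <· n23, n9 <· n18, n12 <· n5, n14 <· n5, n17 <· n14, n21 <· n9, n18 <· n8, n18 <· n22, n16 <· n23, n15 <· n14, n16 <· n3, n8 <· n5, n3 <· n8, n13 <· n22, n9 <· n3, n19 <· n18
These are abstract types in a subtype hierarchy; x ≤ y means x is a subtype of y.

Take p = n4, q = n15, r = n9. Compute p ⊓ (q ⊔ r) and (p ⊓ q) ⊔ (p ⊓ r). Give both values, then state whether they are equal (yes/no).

q ⊔ r = n15, so p ⊓ (q ⊔ r) = n4 ⊓ n15 = n4.
p ⊓ q = n4 and p ⊓ r = n21, so (p ⊓ q) ⊔ (p ⊓ r) = n4 ⊔ n21 = n4.
Equal: yes.

n4; n4; yes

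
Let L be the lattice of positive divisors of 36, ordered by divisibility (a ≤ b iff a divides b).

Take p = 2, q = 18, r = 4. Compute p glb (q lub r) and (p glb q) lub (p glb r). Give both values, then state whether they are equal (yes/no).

2; 2; yes

q lub r = 36, so p glb (q lub r) = 2 glb 36 = 2.
p glb q = 2 and p glb r = 2, so (p glb q) lub (p glb r) = 2 lub 2 = 2.
Equal: yes.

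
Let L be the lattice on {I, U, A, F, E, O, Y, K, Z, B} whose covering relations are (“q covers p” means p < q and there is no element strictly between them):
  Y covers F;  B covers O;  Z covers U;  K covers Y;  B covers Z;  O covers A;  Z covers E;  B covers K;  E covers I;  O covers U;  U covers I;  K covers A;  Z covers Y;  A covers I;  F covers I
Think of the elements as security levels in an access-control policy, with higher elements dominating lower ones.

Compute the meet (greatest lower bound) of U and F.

I

Common lower bounds of {U, F}: I.
The greatest among these is I.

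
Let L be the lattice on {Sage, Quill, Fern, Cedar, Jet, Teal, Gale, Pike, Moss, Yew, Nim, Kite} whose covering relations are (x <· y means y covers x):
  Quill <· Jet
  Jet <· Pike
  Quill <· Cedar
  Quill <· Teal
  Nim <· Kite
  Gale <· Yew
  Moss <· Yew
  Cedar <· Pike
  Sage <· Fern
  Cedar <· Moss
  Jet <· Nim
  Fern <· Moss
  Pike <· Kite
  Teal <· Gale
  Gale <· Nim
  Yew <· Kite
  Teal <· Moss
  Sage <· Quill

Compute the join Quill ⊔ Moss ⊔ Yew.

Yew

Common upper bounds of {Quill, Moss, Yew}: Kite, Yew.
The least among these is Yew.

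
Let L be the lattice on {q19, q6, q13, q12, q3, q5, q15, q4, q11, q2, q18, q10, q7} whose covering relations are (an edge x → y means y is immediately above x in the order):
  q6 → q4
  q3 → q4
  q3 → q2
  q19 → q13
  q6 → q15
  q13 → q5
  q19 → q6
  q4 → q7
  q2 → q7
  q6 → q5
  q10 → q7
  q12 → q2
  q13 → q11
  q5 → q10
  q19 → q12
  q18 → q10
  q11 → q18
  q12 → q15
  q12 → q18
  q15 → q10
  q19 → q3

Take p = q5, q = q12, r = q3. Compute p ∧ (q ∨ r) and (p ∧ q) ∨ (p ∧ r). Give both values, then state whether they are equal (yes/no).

q19; q19; yes

q ∨ r = q2, so p ∧ (q ∨ r) = q5 ∧ q2 = q19.
p ∧ q = q19 and p ∧ r = q19, so (p ∧ q) ∨ (p ∧ r) = q19 ∨ q19 = q19.
Equal: yes.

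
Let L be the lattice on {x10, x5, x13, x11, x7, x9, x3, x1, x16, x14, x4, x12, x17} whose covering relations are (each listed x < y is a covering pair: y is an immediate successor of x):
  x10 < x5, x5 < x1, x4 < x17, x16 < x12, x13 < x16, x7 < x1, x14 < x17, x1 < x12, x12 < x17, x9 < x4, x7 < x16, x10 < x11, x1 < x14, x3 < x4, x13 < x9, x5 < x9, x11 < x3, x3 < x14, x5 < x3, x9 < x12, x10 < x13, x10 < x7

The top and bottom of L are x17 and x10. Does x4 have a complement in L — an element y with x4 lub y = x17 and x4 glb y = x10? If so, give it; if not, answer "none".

x7

Need y with x4 ∨ y = x17 and x4 ∧ y = x10.
Checking each element gives: x7.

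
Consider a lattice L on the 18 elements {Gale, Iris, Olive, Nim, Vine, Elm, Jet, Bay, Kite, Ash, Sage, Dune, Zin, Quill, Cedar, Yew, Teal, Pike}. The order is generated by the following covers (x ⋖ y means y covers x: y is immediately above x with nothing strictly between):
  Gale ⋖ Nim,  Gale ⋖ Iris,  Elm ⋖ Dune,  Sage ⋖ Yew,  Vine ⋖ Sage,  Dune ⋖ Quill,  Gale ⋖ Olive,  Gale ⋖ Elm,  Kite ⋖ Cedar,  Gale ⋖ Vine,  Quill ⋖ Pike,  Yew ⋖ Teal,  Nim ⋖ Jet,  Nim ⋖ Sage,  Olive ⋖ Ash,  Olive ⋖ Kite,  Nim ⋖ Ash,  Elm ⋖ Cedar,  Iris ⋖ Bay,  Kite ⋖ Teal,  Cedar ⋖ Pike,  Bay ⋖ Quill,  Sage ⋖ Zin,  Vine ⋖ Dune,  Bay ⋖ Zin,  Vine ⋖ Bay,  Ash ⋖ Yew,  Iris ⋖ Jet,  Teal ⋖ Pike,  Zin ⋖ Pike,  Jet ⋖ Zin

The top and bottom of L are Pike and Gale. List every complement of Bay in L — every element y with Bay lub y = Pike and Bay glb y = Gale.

Ash, Cedar, Kite, Olive

Need y with Bay ∨ y = Pike and Bay ∧ y = Gale.
Checking each element gives: Ash, Cedar, Kite, Olive.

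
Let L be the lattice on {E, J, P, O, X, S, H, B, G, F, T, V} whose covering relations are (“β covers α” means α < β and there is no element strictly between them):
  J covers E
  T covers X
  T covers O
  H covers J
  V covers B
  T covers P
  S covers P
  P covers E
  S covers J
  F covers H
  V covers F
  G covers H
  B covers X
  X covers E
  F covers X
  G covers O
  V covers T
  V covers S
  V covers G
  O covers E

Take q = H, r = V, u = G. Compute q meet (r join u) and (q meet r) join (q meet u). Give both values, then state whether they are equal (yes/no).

r join u = V, so q meet (r join u) = H meet V = H.
q meet r = H and q meet u = H, so (q meet r) join (q meet u) = H join H = H.
Equal: yes.

H; H; yes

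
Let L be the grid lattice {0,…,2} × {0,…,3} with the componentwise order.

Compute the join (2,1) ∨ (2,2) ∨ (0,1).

In a product of chains, the join is componentwise max, giving (2,2).

(2,2)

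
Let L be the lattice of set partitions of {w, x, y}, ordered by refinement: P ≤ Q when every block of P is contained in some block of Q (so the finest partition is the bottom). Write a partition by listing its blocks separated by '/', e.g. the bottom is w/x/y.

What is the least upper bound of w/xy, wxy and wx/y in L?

The join of w/xy, wxy, wx/y merges any blocks that overlap across the partitions, giving wxy.

wxy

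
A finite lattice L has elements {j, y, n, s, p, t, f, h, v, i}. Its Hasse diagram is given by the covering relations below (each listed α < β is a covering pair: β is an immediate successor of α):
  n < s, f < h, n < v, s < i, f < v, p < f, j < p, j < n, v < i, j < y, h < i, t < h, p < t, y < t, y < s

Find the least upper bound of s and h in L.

i

Common upper bounds of {s, h}: i.
The least among these is i.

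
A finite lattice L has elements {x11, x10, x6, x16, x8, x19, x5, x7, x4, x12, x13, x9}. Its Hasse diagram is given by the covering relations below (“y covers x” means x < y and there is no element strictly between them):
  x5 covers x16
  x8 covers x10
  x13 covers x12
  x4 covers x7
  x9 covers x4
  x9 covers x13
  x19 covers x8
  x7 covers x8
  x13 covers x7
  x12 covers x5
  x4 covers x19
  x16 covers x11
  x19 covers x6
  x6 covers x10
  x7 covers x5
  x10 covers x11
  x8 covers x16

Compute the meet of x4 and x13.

Common lower bounds of {x4, x13}: x10, x11, x16, x5, x7, x8.
The greatest among these is x7.

x7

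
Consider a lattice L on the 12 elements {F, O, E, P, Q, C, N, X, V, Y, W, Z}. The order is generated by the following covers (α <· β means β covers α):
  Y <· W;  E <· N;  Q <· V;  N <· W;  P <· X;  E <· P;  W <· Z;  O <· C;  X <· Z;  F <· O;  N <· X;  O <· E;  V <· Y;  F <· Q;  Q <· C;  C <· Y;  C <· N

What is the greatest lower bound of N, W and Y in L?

Common lower bounds of {N, W, Y}: C, F, O, Q.
The greatest among these is C.

C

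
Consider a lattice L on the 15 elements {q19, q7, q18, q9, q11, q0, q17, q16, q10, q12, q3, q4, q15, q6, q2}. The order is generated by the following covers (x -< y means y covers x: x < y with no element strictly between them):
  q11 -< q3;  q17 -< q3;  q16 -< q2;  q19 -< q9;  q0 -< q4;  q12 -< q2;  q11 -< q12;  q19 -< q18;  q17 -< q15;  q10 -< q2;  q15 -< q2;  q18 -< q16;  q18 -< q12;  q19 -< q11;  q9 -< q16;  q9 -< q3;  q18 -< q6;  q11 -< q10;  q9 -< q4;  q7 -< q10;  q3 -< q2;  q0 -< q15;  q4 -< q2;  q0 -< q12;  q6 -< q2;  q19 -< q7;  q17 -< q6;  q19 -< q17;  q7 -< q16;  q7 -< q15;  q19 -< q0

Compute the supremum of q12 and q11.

q12

Common upper bounds of {q12, q11}: q12, q2.
The least among these is q12.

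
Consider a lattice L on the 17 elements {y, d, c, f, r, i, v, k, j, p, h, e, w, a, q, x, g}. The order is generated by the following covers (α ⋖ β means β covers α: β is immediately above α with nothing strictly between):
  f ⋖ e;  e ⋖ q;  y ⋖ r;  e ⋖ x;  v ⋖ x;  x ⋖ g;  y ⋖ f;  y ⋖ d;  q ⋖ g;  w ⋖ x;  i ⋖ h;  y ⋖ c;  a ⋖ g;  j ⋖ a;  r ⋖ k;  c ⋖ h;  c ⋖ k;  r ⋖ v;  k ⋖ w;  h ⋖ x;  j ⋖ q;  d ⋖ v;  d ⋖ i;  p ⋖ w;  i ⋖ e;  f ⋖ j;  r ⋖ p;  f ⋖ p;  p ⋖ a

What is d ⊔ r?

Common upper bounds of {d, r}: g, v, x.
The least among these is v.

v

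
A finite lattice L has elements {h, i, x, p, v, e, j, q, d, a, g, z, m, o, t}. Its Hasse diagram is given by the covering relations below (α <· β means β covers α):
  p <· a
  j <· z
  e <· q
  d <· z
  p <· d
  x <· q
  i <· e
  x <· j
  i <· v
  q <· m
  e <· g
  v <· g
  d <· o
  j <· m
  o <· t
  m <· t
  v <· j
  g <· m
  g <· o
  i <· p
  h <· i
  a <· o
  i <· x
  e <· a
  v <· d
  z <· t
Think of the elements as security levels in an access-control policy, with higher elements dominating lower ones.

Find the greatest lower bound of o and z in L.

Common lower bounds of {o, z}: d, h, i, p, v.
The greatest among these is d.

d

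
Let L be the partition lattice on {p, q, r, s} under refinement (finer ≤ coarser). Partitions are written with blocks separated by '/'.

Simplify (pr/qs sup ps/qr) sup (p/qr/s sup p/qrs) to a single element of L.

pqrs

pr/qs ∨ ps/qr = pqrs
p/qr/s ∨ p/qrs = p/qrs
pqrs ∨ p/qrs = pqrs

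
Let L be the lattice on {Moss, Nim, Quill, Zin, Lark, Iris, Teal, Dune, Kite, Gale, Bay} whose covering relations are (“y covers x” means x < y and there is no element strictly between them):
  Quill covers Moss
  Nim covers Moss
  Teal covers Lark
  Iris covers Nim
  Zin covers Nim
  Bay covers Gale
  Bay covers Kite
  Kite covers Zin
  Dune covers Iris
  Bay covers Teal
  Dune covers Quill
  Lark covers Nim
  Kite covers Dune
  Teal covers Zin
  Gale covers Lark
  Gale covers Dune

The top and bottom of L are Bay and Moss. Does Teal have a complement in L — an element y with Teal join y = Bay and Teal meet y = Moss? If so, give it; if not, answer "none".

Need y with Teal ∨ y = Bay and Teal ∧ y = Moss.
Checking each element gives: Quill.

Quill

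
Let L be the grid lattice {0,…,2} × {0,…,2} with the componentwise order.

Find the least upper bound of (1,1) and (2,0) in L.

(2,1)

Common upper bounds of {(1,1), (2,0)}: (2,1), (2,2).
The least among these is (2,1).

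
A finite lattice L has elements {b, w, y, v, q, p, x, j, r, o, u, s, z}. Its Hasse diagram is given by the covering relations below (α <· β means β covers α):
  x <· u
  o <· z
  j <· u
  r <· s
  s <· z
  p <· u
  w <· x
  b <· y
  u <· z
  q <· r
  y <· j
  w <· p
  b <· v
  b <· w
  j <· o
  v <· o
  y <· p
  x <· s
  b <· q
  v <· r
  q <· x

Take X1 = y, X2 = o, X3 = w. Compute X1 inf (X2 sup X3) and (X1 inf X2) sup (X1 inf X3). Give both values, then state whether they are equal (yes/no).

X2 sup X3 = z, so X1 inf (X2 sup X3) = y inf z = y.
X1 inf X2 = y and X1 inf X3 = b, so (X1 inf X2) sup (X1 inf X3) = y sup b = y.
Equal: yes.

y; y; yes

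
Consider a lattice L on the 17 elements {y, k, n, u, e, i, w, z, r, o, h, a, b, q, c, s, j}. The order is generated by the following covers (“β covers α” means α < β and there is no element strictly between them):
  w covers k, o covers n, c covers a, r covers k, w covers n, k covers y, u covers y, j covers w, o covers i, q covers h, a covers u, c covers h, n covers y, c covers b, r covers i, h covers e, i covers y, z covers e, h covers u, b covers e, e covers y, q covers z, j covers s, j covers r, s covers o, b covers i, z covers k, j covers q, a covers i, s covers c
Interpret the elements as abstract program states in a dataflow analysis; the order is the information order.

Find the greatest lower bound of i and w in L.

y

Common lower bounds of {i, w}: y.
The greatest among these is y.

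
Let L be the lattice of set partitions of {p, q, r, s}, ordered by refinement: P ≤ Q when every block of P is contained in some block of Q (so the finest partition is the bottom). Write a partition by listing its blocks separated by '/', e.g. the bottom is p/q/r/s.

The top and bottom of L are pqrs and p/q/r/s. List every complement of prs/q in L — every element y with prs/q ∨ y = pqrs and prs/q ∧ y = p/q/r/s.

p/qr/s, p/qs/r, pq/r/s

Need y with prs/q ∨ y = pqrs and prs/q ∧ y = p/q/r/s.
Checking each element gives: p/qr/s, p/qs/r, pq/r/s.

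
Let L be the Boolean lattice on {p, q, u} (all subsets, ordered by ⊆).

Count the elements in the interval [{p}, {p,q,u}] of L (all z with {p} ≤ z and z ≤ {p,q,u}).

4

The interval [{p}, {p,q,u}] = {{p,q,u}, {p,q}, {p,u}, {p}}, which has 4 elements.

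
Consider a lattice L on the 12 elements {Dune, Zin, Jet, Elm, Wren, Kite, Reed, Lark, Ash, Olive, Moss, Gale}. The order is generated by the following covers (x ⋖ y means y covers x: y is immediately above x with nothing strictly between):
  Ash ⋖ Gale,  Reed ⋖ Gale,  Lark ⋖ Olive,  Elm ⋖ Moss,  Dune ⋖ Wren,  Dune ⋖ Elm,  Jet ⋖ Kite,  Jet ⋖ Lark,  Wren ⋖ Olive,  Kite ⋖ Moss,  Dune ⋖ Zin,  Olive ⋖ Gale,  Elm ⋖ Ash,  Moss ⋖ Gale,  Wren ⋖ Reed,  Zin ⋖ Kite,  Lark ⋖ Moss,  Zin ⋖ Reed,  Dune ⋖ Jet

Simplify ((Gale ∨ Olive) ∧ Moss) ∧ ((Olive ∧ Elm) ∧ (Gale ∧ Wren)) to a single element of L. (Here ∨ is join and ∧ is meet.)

Gale ∨ Olive = Gale
Gale ∧ Moss = Moss
Olive ∧ Elm = Dune
Gale ∧ Wren = Wren
Dune ∧ Wren = Dune
Moss ∧ Dune = Dune

Dune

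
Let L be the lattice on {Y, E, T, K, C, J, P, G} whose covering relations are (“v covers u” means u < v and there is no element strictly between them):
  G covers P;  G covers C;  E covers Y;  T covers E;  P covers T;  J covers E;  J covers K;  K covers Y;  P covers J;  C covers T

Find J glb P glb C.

Common lower bounds of {J, P, C}: E, Y.
The greatest among these is E.

E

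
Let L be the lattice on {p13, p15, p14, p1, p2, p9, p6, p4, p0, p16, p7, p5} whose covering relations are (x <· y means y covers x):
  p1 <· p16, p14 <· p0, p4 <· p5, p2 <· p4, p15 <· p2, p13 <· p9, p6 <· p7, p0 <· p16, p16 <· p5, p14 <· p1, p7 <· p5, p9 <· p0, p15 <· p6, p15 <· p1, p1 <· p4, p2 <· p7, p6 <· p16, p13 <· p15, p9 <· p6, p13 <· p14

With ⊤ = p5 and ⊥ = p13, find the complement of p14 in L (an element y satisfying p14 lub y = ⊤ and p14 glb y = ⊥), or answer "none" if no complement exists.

p7

Need y with p14 ∨ y = p5 and p14 ∧ y = p13.
Checking each element gives: p7.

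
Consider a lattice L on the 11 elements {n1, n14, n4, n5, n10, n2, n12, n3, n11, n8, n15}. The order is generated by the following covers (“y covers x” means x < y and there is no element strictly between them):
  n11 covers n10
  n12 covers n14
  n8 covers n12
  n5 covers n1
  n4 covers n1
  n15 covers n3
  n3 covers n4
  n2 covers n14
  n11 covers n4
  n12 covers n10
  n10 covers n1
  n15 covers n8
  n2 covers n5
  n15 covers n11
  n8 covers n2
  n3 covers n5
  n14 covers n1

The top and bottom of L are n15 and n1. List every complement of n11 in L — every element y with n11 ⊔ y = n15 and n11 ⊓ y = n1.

n14, n2, n5

Need y with n11 ∨ y = n15 and n11 ∧ y = n1.
Checking each element gives: n14, n2, n5.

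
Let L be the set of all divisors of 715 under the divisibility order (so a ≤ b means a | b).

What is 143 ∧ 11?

11

Common lower bounds of {143, 11}: 1, 11.
The greatest among these is 11.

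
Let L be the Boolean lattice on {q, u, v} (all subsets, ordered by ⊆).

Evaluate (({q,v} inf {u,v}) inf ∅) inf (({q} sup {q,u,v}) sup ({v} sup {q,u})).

∅

{q,v} ∧ {u,v} = {v}
{v} ∧ ∅ = ∅
{q} ∨ {q,u,v} = {q,u,v}
{v} ∨ {q,u} = {q,u,v}
{q,u,v} ∨ {q,u,v} = {q,u,v}
∅ ∧ {q,u,v} = ∅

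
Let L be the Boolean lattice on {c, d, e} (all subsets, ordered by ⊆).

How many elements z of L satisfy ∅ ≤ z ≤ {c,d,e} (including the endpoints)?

The interval [∅, {c,d,e}] = {{c,d,e}, {c,d}, {c,e}, {c}, {d,e}, {d}, {e}, ∅}, which has 8 elements.

8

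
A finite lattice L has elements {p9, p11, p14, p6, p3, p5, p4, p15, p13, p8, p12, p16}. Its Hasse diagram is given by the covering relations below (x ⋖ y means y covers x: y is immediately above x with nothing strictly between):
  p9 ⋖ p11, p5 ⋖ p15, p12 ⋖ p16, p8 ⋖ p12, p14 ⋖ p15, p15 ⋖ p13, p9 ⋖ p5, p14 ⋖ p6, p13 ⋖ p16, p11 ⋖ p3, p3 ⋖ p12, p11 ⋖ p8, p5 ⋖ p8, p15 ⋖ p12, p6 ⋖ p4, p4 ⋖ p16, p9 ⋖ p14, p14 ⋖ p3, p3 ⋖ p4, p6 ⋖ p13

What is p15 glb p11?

p9

Common lower bounds of {p15, p11}: p9.
The greatest among these is p9.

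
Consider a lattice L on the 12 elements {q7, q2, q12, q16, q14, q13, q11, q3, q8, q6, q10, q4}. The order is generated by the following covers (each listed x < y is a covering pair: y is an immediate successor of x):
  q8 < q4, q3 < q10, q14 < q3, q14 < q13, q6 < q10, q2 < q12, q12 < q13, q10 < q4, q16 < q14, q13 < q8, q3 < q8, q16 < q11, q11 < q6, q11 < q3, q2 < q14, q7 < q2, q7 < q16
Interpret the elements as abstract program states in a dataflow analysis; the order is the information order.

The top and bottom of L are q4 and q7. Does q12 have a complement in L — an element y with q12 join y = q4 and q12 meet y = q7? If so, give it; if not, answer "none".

q6

Need y with q12 ∨ y = q4 and q12 ∧ y = q7.
Checking each element gives: q6.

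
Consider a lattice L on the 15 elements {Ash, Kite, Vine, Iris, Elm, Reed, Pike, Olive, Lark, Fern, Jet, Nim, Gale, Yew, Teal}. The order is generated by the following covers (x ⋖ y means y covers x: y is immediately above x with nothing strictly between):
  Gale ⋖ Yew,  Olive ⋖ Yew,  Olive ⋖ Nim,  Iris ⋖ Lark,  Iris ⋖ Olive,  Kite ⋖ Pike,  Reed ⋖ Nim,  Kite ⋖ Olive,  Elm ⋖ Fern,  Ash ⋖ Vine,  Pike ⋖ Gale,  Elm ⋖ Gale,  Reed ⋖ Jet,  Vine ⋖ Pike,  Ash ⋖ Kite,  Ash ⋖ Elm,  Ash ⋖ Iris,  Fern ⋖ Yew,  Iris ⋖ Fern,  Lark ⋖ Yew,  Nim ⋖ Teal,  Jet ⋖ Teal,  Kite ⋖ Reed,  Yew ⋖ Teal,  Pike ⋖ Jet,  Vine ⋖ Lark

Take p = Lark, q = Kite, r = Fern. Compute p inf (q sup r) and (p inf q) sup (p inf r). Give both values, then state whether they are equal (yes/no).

Lark; Iris; no

q sup r = Yew, so p inf (q sup r) = Lark inf Yew = Lark.
p inf q = Ash and p inf r = Iris, so (p inf q) sup (p inf r) = Ash sup Iris = Iris.
Equal: no.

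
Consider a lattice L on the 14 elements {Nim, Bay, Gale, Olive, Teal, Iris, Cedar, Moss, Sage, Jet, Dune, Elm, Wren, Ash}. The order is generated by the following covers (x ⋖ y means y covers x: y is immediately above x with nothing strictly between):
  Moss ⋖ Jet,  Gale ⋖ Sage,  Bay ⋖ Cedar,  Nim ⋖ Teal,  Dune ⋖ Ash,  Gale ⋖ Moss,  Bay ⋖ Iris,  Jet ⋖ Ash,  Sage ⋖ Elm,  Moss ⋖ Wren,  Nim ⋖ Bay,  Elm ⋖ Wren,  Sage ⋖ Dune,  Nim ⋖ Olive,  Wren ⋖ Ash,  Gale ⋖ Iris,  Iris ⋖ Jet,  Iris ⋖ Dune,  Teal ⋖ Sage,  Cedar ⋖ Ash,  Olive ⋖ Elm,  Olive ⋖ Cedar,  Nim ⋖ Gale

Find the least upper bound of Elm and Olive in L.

Common upper bounds of {Elm, Olive}: Ash, Elm, Wren.
The least among these is Elm.

Elm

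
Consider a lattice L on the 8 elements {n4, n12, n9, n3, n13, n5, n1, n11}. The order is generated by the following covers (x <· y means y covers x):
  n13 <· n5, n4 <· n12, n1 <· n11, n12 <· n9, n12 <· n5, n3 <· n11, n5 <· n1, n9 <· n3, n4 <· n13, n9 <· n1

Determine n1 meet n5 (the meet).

n5

Common lower bounds of {n1, n5}: n12, n13, n4, n5.
The greatest among these is n5.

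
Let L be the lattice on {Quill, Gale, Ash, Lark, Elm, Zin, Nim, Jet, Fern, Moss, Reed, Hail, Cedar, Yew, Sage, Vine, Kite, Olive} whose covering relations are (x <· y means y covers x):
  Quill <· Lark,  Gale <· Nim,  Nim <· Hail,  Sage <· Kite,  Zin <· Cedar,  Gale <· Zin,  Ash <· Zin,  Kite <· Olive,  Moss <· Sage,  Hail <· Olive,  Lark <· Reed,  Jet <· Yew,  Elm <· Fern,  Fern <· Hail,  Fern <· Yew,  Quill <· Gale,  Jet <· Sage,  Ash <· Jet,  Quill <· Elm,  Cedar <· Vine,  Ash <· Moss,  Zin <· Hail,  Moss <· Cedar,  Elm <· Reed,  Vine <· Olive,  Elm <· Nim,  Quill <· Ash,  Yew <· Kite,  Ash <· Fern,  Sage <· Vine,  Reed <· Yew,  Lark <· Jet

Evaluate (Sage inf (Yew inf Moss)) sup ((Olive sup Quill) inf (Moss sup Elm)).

Kite

Yew ∧ Moss = Ash
Sage ∧ Ash = Ash
Olive ∨ Quill = Olive
Moss ∨ Elm = Kite
Olive ∧ Kite = Kite
Ash ∨ Kite = Kite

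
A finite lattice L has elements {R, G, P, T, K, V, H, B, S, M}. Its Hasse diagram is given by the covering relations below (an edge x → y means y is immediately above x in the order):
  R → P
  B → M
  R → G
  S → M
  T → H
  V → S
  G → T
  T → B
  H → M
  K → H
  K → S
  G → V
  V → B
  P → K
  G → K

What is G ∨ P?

K

Common upper bounds of {G, P}: H, K, M, S.
The least among these is K.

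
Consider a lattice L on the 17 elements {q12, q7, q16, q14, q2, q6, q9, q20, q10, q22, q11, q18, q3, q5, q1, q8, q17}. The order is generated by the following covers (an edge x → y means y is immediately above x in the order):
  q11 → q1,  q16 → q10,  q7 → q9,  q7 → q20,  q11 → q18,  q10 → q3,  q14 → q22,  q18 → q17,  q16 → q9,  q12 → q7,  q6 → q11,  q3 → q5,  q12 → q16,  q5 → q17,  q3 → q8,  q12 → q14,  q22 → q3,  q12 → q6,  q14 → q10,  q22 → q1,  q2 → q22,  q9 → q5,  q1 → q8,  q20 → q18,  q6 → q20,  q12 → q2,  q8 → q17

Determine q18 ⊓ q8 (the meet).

Common lower bounds of {q18, q8}: q11, q12, q6.
The greatest among these is q11.

q11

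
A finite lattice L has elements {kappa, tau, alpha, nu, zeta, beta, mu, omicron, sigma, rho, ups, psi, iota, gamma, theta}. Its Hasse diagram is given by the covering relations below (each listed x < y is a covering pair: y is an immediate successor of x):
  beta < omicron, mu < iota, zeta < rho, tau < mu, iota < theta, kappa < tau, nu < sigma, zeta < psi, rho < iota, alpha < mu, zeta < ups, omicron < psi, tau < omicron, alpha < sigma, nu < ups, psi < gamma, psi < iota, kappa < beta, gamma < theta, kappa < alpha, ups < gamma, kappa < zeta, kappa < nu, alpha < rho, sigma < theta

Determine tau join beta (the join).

omicron

Common upper bounds of {tau, beta}: gamma, iota, omicron, psi, theta.
The least among these is omicron.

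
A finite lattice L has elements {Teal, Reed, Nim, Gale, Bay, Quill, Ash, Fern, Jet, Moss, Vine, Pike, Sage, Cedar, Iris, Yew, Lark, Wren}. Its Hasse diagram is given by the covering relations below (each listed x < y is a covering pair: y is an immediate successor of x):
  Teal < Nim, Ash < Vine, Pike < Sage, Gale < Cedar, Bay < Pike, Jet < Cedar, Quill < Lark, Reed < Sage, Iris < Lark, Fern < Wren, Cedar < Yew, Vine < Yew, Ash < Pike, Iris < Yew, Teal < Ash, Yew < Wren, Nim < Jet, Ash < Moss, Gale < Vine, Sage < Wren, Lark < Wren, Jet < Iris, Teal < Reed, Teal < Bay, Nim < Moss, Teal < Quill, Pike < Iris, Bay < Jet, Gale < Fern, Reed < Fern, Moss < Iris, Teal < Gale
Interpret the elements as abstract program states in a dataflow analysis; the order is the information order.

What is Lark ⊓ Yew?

Common lower bounds of {Lark, Yew}: Ash, Bay, Iris, Jet, Moss, Nim, Pike, Teal.
The greatest among these is Iris.

Iris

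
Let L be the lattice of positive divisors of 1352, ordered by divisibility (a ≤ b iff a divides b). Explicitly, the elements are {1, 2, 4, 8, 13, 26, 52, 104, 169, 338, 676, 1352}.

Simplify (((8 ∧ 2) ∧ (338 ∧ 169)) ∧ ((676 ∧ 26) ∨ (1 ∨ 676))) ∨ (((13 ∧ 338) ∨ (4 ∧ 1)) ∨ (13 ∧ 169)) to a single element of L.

13

8 ∧ 2 = 2
338 ∧ 169 = 169
2 ∧ 169 = 1
676 ∧ 26 = 26
1 ∨ 676 = 676
26 ∨ 676 = 676
1 ∧ 676 = 1
13 ∧ 338 = 13
4 ∧ 1 = 1
13 ∨ 1 = 13
13 ∧ 169 = 13
13 ∨ 13 = 13
1 ∨ 13 = 13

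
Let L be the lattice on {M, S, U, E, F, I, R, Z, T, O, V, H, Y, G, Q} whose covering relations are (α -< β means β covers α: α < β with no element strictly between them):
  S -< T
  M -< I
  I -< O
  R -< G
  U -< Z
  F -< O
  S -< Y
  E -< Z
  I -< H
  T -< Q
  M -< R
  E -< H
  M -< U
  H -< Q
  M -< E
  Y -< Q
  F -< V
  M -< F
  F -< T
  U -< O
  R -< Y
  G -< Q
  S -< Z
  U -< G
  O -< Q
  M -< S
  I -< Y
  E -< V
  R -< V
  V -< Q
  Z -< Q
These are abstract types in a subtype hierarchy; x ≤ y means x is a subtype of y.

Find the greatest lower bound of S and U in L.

Common lower bounds of {S, U}: M.
The greatest among these is M.

M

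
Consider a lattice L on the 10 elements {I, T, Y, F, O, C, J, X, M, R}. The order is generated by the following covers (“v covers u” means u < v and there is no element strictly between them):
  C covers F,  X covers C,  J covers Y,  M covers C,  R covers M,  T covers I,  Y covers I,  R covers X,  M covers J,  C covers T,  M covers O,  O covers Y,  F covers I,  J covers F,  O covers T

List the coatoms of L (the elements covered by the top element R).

M, X

The coatoms are exactly the elements covered by R: M, X.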